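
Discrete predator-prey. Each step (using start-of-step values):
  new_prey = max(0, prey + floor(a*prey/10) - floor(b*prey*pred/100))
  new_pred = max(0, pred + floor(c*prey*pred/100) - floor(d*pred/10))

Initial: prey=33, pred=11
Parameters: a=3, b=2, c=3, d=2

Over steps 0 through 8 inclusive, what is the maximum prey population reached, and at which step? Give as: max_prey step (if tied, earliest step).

Answer: 35 1

Derivation:
Step 1: prey: 33+9-7=35; pred: 11+10-2=19
Step 2: prey: 35+10-13=32; pred: 19+19-3=35
Step 3: prey: 32+9-22=19; pred: 35+33-7=61
Step 4: prey: 19+5-23=1; pred: 61+34-12=83
Step 5: prey: 1+0-1=0; pred: 83+2-16=69
Step 6: prey: 0+0-0=0; pred: 69+0-13=56
Step 7: prey: 0+0-0=0; pred: 56+0-11=45
Step 8: prey: 0+0-0=0; pred: 45+0-9=36
Max prey = 35 at step 1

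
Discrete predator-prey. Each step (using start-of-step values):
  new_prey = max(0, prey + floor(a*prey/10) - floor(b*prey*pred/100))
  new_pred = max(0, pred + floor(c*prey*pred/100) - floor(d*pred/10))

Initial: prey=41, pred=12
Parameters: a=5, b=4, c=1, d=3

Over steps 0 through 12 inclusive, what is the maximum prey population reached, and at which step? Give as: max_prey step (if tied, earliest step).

Step 1: prey: 41+20-19=42; pred: 12+4-3=13
Step 2: prey: 42+21-21=42; pred: 13+5-3=15
Step 3: prey: 42+21-25=38; pred: 15+6-4=17
Step 4: prey: 38+19-25=32; pred: 17+6-5=18
Step 5: prey: 32+16-23=25; pred: 18+5-5=18
Step 6: prey: 25+12-18=19; pred: 18+4-5=17
Step 7: prey: 19+9-12=16; pred: 17+3-5=15
Step 8: prey: 16+8-9=15; pred: 15+2-4=13
Step 9: prey: 15+7-7=15; pred: 13+1-3=11
Step 10: prey: 15+7-6=16; pred: 11+1-3=9
Step 11: prey: 16+8-5=19; pred: 9+1-2=8
Step 12: prey: 19+9-6=22; pred: 8+1-2=7
Max prey = 42 at step 1

Answer: 42 1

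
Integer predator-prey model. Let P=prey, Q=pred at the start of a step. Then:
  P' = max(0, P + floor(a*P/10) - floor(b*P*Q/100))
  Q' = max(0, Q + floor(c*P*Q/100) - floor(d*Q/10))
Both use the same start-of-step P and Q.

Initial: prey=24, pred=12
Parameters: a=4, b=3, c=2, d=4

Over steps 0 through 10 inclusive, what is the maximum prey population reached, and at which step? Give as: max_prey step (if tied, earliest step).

Answer: 26 2

Derivation:
Step 1: prey: 24+9-8=25; pred: 12+5-4=13
Step 2: prey: 25+10-9=26; pred: 13+6-5=14
Step 3: prey: 26+10-10=26; pred: 14+7-5=16
Step 4: prey: 26+10-12=24; pred: 16+8-6=18
Step 5: prey: 24+9-12=21; pred: 18+8-7=19
Step 6: prey: 21+8-11=18; pred: 19+7-7=19
Step 7: prey: 18+7-10=15; pred: 19+6-7=18
Step 8: prey: 15+6-8=13; pred: 18+5-7=16
Step 9: prey: 13+5-6=12; pred: 16+4-6=14
Step 10: prey: 12+4-5=11; pred: 14+3-5=12
Max prey = 26 at step 2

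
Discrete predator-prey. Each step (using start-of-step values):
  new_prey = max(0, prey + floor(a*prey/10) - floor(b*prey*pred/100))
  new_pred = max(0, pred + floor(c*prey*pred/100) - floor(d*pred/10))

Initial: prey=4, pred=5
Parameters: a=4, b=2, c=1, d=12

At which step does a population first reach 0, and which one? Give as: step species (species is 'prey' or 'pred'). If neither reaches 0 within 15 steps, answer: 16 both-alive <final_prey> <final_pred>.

Step 1: prey: 4+1-0=5; pred: 5+0-6=0
First extinction: pred at step 1

Answer: 1 pred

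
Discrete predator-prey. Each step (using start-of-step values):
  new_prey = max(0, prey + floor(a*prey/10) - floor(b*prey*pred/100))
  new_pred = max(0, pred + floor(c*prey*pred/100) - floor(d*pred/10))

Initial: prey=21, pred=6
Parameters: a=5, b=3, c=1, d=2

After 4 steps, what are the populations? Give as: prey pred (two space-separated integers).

Answer: 63 9

Derivation:
Step 1: prey: 21+10-3=28; pred: 6+1-1=6
Step 2: prey: 28+14-5=37; pred: 6+1-1=6
Step 3: prey: 37+18-6=49; pred: 6+2-1=7
Step 4: prey: 49+24-10=63; pred: 7+3-1=9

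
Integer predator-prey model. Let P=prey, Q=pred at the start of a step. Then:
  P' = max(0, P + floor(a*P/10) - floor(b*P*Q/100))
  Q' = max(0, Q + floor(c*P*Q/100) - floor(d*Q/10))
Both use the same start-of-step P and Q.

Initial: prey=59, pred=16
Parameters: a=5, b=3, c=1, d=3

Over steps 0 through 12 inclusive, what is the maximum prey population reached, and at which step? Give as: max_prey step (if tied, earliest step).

Step 1: prey: 59+29-28=60; pred: 16+9-4=21
Step 2: prey: 60+30-37=53; pred: 21+12-6=27
Step 3: prey: 53+26-42=37; pred: 27+14-8=33
Step 4: prey: 37+18-36=19; pred: 33+12-9=36
Step 5: prey: 19+9-20=8; pred: 36+6-10=32
Step 6: prey: 8+4-7=5; pred: 32+2-9=25
Step 7: prey: 5+2-3=4; pred: 25+1-7=19
Step 8: prey: 4+2-2=4; pred: 19+0-5=14
Step 9: prey: 4+2-1=5; pred: 14+0-4=10
Step 10: prey: 5+2-1=6; pred: 10+0-3=7
Step 11: prey: 6+3-1=8; pred: 7+0-2=5
Step 12: prey: 8+4-1=11; pred: 5+0-1=4
Max prey = 60 at step 1

Answer: 60 1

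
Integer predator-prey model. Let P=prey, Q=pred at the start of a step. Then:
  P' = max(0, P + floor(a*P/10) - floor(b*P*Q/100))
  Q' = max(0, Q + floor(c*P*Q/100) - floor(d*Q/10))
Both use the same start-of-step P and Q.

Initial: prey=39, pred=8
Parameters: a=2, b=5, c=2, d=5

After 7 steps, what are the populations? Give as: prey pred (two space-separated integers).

Step 1: prey: 39+7-15=31; pred: 8+6-4=10
Step 2: prey: 31+6-15=22; pred: 10+6-5=11
Step 3: prey: 22+4-12=14; pred: 11+4-5=10
Step 4: prey: 14+2-7=9; pred: 10+2-5=7
Step 5: prey: 9+1-3=7; pred: 7+1-3=5
Step 6: prey: 7+1-1=7; pred: 5+0-2=3
Step 7: prey: 7+1-1=7; pred: 3+0-1=2

Answer: 7 2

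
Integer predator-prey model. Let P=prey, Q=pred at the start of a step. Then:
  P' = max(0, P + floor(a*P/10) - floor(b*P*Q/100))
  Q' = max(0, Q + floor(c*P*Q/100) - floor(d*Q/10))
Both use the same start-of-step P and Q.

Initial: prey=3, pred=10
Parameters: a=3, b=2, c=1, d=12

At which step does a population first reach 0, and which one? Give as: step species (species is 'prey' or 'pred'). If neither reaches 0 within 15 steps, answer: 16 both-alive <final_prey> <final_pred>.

Answer: 1 pred

Derivation:
Step 1: prey: 3+0-0=3; pred: 10+0-12=0
First extinction: pred at step 1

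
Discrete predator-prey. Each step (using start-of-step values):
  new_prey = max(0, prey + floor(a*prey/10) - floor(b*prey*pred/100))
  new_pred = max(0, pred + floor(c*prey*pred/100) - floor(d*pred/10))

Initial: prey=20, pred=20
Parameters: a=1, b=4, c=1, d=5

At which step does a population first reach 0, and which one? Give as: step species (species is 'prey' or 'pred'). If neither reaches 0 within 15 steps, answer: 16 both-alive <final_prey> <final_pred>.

Step 1: prey: 20+2-16=6; pred: 20+4-10=14
Step 2: prey: 6+0-3=3; pred: 14+0-7=7
Step 3: prey: 3+0-0=3; pred: 7+0-3=4
Step 4: prey: 3+0-0=3; pred: 4+0-2=2
Step 5: prey: 3+0-0=3; pred: 2+0-1=1
Step 6: prey: 3+0-0=3; pred: 1+0-0=1
Steps 7-15: state stable at prey=3, pred=1 (no change)
No extinction within 15 steps

Answer: 16 both-alive 3 1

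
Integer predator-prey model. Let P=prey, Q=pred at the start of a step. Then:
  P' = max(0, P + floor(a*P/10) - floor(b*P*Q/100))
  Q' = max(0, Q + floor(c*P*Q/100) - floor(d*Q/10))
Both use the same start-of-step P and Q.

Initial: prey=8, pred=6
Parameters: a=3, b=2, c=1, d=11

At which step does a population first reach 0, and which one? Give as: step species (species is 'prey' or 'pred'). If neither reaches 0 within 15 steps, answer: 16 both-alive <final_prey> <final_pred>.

Answer: 1 pred

Derivation:
Step 1: prey: 8+2-0=10; pred: 6+0-6=0
First extinction: pred at step 1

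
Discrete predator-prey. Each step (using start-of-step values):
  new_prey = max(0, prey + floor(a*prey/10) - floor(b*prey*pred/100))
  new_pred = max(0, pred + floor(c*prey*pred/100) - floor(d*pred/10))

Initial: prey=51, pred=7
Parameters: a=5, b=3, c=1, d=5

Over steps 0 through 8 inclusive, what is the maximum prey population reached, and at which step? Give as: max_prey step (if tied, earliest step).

Answer: 138 5

Derivation:
Step 1: prey: 51+25-10=66; pred: 7+3-3=7
Step 2: prey: 66+33-13=86; pred: 7+4-3=8
Step 3: prey: 86+43-20=109; pred: 8+6-4=10
Step 4: prey: 109+54-32=131; pred: 10+10-5=15
Step 5: prey: 131+65-58=138; pred: 15+19-7=27
Step 6: prey: 138+69-111=96; pred: 27+37-13=51
Step 7: prey: 96+48-146=0; pred: 51+48-25=74
Step 8: prey: 0+0-0=0; pred: 74+0-37=37
Max prey = 138 at step 5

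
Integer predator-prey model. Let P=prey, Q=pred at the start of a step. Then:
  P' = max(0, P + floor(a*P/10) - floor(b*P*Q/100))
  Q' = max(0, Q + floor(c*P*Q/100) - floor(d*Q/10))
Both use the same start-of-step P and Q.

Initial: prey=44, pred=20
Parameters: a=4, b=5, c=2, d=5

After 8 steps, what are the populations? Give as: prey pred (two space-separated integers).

Step 1: prey: 44+17-44=17; pred: 20+17-10=27
Step 2: prey: 17+6-22=1; pred: 27+9-13=23
Step 3: prey: 1+0-1=0; pred: 23+0-11=12
Step 4: prey: 0+0-0=0; pred: 12+0-6=6
Step 5: prey: 0+0-0=0; pred: 6+0-3=3
Step 6: prey: 0+0-0=0; pred: 3+0-1=2
Step 7: prey: 0+0-0=0; pred: 2+0-1=1
Step 8: prey: 0+0-0=0; pred: 1+0-0=1

Answer: 0 1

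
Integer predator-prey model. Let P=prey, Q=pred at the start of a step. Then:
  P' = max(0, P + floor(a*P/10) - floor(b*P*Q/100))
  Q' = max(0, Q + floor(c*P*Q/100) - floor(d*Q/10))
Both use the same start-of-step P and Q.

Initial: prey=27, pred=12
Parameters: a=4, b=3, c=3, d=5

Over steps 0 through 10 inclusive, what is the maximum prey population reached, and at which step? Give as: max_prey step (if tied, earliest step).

Step 1: prey: 27+10-9=28; pred: 12+9-6=15
Step 2: prey: 28+11-12=27; pred: 15+12-7=20
Step 3: prey: 27+10-16=21; pred: 20+16-10=26
Step 4: prey: 21+8-16=13; pred: 26+16-13=29
Step 5: prey: 13+5-11=7; pred: 29+11-14=26
Step 6: prey: 7+2-5=4; pred: 26+5-13=18
Step 7: prey: 4+1-2=3; pred: 18+2-9=11
Step 8: prey: 3+1-0=4; pred: 11+0-5=6
Step 9: prey: 4+1-0=5; pred: 6+0-3=3
Step 10: prey: 5+2-0=7; pred: 3+0-1=2
Max prey = 28 at step 1

Answer: 28 1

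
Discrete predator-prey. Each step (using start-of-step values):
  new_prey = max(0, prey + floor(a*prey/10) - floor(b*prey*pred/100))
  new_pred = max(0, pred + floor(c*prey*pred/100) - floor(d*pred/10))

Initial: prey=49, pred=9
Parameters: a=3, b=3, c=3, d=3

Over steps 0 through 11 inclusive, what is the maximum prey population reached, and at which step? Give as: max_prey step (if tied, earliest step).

Step 1: prey: 49+14-13=50; pred: 9+13-2=20
Step 2: prey: 50+15-30=35; pred: 20+30-6=44
Step 3: prey: 35+10-46=0; pred: 44+46-13=77
Step 4: prey: 0+0-0=0; pred: 77+0-23=54
Step 5: prey: 0+0-0=0; pred: 54+0-16=38
Step 6: prey: 0+0-0=0; pred: 38+0-11=27
Step 7: prey: 0+0-0=0; pred: 27+0-8=19
Step 8: prey: 0+0-0=0; pred: 19+0-5=14
Step 9: prey: 0+0-0=0; pred: 14+0-4=10
Step 10: prey: 0+0-0=0; pred: 10+0-3=7
Step 11: prey: 0+0-0=0; pred: 7+0-2=5
Max prey = 50 at step 1

Answer: 50 1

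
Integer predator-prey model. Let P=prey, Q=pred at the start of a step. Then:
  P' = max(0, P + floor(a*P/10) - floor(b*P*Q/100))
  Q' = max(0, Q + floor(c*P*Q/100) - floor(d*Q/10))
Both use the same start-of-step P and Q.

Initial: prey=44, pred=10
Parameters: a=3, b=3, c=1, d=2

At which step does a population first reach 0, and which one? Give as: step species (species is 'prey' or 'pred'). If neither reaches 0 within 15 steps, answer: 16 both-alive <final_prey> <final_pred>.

Step 1: prey: 44+13-13=44; pred: 10+4-2=12
Step 2: prey: 44+13-15=42; pred: 12+5-2=15
Step 3: prey: 42+12-18=36; pred: 15+6-3=18
Step 4: prey: 36+10-19=27; pred: 18+6-3=21
Step 5: prey: 27+8-17=18; pred: 21+5-4=22
Step 6: prey: 18+5-11=12; pred: 22+3-4=21
Step 7: prey: 12+3-7=8; pred: 21+2-4=19
Step 8: prey: 8+2-4=6; pred: 19+1-3=17
Step 9: prey: 6+1-3=4; pred: 17+1-3=15
Step 10: prey: 4+1-1=4; pred: 15+0-3=12
Step 11: prey: 4+1-1=4; pred: 12+0-2=10
Step 12: prey: 4+1-1=4; pred: 10+0-2=8
Step 13: prey: 4+1-0=5; pred: 8+0-1=7
Step 14: prey: 5+1-1=5; pred: 7+0-1=6
Step 15: prey: 5+1-0=6; pred: 6+0-1=5
No extinction within 15 steps

Answer: 16 both-alive 6 5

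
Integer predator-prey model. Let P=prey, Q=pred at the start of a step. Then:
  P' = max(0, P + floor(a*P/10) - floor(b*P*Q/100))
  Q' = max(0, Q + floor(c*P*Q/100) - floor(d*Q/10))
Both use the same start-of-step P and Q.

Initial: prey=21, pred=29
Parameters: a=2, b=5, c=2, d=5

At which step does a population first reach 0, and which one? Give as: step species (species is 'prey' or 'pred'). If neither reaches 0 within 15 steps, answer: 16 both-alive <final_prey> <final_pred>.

Answer: 1 prey

Derivation:
Step 1: prey: 21+4-30=0; pred: 29+12-14=27
First extinction: prey at step 1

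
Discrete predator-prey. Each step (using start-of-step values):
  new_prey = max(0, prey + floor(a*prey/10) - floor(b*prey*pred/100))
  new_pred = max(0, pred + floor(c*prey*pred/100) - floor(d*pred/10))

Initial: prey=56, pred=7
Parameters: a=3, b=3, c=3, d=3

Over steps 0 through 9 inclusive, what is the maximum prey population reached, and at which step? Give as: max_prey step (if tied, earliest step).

Step 1: prey: 56+16-11=61; pred: 7+11-2=16
Step 2: prey: 61+18-29=50; pred: 16+29-4=41
Step 3: prey: 50+15-61=4; pred: 41+61-12=90
Step 4: prey: 4+1-10=0; pred: 90+10-27=73
Step 5: prey: 0+0-0=0; pred: 73+0-21=52
Step 6: prey: 0+0-0=0; pred: 52+0-15=37
Step 7: prey: 0+0-0=0; pred: 37+0-11=26
Step 8: prey: 0+0-0=0; pred: 26+0-7=19
Step 9: prey: 0+0-0=0; pred: 19+0-5=14
Max prey = 61 at step 1

Answer: 61 1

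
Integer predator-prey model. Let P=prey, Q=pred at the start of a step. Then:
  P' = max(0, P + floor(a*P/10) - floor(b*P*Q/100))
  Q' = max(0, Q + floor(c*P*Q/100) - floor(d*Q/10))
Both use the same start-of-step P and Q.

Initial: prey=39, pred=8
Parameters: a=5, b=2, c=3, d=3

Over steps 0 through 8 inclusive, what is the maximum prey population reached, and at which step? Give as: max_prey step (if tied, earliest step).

Answer: 63 2

Derivation:
Step 1: prey: 39+19-6=52; pred: 8+9-2=15
Step 2: prey: 52+26-15=63; pred: 15+23-4=34
Step 3: prey: 63+31-42=52; pred: 34+64-10=88
Step 4: prey: 52+26-91=0; pred: 88+137-26=199
Step 5: prey: 0+0-0=0; pred: 199+0-59=140
Step 6: prey: 0+0-0=0; pred: 140+0-42=98
Step 7: prey: 0+0-0=0; pred: 98+0-29=69
Step 8: prey: 0+0-0=0; pred: 69+0-20=49
Max prey = 63 at step 2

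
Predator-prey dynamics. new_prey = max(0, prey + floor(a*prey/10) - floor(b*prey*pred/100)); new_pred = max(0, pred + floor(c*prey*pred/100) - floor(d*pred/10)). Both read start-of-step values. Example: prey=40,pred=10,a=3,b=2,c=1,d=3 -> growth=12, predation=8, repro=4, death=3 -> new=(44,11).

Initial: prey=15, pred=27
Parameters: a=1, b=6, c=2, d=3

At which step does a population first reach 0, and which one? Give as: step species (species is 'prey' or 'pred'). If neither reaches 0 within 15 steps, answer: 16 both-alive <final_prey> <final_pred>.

Step 1: prey: 15+1-24=0; pred: 27+8-8=27
First extinction: prey at step 1

Answer: 1 prey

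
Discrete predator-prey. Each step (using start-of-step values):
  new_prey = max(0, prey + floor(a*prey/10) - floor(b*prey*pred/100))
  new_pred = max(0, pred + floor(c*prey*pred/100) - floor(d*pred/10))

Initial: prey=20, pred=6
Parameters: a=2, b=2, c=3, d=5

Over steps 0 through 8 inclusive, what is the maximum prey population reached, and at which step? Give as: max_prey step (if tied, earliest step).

Answer: 28 4

Derivation:
Step 1: prey: 20+4-2=22; pred: 6+3-3=6
Step 2: prey: 22+4-2=24; pred: 6+3-3=6
Step 3: prey: 24+4-2=26; pred: 6+4-3=7
Step 4: prey: 26+5-3=28; pred: 7+5-3=9
Step 5: prey: 28+5-5=28; pred: 9+7-4=12
Step 6: prey: 28+5-6=27; pred: 12+10-6=16
Step 7: prey: 27+5-8=24; pred: 16+12-8=20
Step 8: prey: 24+4-9=19; pred: 20+14-10=24
Max prey = 28 at step 4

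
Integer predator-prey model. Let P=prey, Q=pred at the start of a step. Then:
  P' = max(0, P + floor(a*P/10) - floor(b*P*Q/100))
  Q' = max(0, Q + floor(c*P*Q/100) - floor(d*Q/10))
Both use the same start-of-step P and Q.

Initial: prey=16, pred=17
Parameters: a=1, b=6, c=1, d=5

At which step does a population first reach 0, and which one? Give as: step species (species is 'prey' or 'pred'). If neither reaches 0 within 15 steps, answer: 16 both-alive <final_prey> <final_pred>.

Step 1: prey: 16+1-16=1; pred: 17+2-8=11
Step 2: prey: 1+0-0=1; pred: 11+0-5=6
Step 3: prey: 1+0-0=1; pred: 6+0-3=3
Step 4: prey: 1+0-0=1; pred: 3+0-1=2
Step 5: prey: 1+0-0=1; pred: 2+0-1=1
Step 6: prey: 1+0-0=1; pred: 1+0-0=1
Steps 7-15: state stable at prey=1, pred=1 (no change)
No extinction within 15 steps

Answer: 16 both-alive 1 1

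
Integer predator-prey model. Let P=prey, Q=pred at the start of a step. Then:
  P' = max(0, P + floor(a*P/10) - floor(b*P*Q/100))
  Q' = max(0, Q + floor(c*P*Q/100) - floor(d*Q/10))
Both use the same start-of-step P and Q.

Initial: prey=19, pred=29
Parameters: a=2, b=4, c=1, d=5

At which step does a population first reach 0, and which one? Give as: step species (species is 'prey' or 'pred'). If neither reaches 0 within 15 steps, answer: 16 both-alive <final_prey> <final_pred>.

Answer: 1 prey

Derivation:
Step 1: prey: 19+3-22=0; pred: 29+5-14=20
First extinction: prey at step 1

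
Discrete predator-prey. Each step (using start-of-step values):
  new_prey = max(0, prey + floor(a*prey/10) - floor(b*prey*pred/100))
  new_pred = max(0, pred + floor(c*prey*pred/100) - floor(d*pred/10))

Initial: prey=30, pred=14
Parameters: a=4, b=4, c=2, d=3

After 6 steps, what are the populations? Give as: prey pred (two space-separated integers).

Answer: 2 13

Derivation:
Step 1: prey: 30+12-16=26; pred: 14+8-4=18
Step 2: prey: 26+10-18=18; pred: 18+9-5=22
Step 3: prey: 18+7-15=10; pred: 22+7-6=23
Step 4: prey: 10+4-9=5; pred: 23+4-6=21
Step 5: prey: 5+2-4=3; pred: 21+2-6=17
Step 6: prey: 3+1-2=2; pred: 17+1-5=13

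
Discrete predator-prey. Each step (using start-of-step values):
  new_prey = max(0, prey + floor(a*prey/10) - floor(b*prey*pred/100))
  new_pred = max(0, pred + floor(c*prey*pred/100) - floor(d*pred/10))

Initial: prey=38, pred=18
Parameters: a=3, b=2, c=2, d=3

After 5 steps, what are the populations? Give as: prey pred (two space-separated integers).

Step 1: prey: 38+11-13=36; pred: 18+13-5=26
Step 2: prey: 36+10-18=28; pred: 26+18-7=37
Step 3: prey: 28+8-20=16; pred: 37+20-11=46
Step 4: prey: 16+4-14=6; pred: 46+14-13=47
Step 5: prey: 6+1-5=2; pred: 47+5-14=38

Answer: 2 38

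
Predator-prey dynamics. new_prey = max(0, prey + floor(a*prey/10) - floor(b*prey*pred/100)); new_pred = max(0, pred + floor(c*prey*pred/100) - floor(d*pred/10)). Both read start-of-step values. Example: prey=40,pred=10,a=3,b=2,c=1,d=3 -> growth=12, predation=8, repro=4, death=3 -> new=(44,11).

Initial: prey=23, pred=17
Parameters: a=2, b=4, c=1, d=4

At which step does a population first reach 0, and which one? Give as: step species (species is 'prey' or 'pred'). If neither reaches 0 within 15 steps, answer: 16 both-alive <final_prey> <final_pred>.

Step 1: prey: 23+4-15=12; pred: 17+3-6=14
Step 2: prey: 12+2-6=8; pred: 14+1-5=10
Step 3: prey: 8+1-3=6; pred: 10+0-4=6
Step 4: prey: 6+1-1=6; pred: 6+0-2=4
Step 5: prey: 6+1-0=7; pred: 4+0-1=3
Step 6: prey: 7+1-0=8; pred: 3+0-1=2
Step 7: prey: 8+1-0=9; pred: 2+0-0=2
Step 8: prey: 9+1-0=10; pred: 2+0-0=2
Step 9: prey: 10+2-0=12; pred: 2+0-0=2
Step 10: prey: 12+2-0=14; pred: 2+0-0=2
Step 11: prey: 14+2-1=15; pred: 2+0-0=2
Step 12: prey: 15+3-1=17; pred: 2+0-0=2
Step 13: prey: 17+3-1=19; pred: 2+0-0=2
Step 14: prey: 19+3-1=21; pred: 2+0-0=2
Step 15: prey: 21+4-1=24; pred: 2+0-0=2
No extinction within 15 steps

Answer: 16 both-alive 24 2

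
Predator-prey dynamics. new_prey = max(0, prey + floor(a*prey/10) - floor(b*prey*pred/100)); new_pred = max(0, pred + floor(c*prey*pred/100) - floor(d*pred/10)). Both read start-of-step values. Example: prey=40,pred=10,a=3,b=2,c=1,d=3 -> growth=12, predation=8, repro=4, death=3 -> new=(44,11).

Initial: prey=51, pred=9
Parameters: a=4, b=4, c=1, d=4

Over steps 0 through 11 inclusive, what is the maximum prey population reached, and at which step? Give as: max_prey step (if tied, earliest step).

Step 1: prey: 51+20-18=53; pred: 9+4-3=10
Step 2: prey: 53+21-21=53; pred: 10+5-4=11
Step 3: prey: 53+21-23=51; pred: 11+5-4=12
Step 4: prey: 51+20-24=47; pred: 12+6-4=14
Step 5: prey: 47+18-26=39; pred: 14+6-5=15
Step 6: prey: 39+15-23=31; pred: 15+5-6=14
Step 7: prey: 31+12-17=26; pred: 14+4-5=13
Step 8: prey: 26+10-13=23; pred: 13+3-5=11
Step 9: prey: 23+9-10=22; pred: 11+2-4=9
Step 10: prey: 22+8-7=23; pred: 9+1-3=7
Step 11: prey: 23+9-6=26; pred: 7+1-2=6
Max prey = 53 at step 1

Answer: 53 1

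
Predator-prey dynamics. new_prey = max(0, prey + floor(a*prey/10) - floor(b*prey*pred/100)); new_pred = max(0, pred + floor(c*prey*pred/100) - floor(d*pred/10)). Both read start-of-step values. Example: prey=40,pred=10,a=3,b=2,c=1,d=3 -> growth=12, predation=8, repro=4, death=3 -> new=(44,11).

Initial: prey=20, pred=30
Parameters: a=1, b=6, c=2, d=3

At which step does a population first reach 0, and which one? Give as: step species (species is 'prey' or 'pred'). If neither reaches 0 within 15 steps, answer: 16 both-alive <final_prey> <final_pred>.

Answer: 1 prey

Derivation:
Step 1: prey: 20+2-36=0; pred: 30+12-9=33
First extinction: prey at step 1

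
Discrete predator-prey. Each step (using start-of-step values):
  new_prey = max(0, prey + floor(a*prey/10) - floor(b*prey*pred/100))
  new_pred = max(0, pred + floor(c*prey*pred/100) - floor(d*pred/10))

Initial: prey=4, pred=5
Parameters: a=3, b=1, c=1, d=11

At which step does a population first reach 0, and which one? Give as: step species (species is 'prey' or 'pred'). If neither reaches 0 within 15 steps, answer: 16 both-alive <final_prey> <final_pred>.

Answer: 1 pred

Derivation:
Step 1: prey: 4+1-0=5; pred: 5+0-5=0
First extinction: pred at step 1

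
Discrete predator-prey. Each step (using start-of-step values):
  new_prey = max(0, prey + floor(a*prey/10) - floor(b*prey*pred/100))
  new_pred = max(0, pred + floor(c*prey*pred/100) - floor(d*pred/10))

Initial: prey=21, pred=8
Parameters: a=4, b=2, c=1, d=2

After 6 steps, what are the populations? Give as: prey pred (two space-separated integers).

Answer: 62 19

Derivation:
Step 1: prey: 21+8-3=26; pred: 8+1-1=8
Step 2: prey: 26+10-4=32; pred: 8+2-1=9
Step 3: prey: 32+12-5=39; pred: 9+2-1=10
Step 4: prey: 39+15-7=47; pred: 10+3-2=11
Step 5: prey: 47+18-10=55; pred: 11+5-2=14
Step 6: prey: 55+22-15=62; pred: 14+7-2=19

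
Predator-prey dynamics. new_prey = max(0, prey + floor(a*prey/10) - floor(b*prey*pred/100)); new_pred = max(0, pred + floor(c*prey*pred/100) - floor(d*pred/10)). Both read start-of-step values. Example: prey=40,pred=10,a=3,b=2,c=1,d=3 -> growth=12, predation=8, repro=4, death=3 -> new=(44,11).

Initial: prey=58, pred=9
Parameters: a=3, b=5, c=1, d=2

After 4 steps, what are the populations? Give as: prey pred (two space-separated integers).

Answer: 5 18

Derivation:
Step 1: prey: 58+17-26=49; pred: 9+5-1=13
Step 2: prey: 49+14-31=32; pred: 13+6-2=17
Step 3: prey: 32+9-27=14; pred: 17+5-3=19
Step 4: prey: 14+4-13=5; pred: 19+2-3=18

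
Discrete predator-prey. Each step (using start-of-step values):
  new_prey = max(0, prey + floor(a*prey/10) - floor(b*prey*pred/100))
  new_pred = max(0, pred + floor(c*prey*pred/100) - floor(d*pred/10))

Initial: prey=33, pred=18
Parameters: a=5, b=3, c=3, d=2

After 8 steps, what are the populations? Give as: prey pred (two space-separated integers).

Answer: 0 26

Derivation:
Step 1: prey: 33+16-17=32; pred: 18+17-3=32
Step 2: prey: 32+16-30=18; pred: 32+30-6=56
Step 3: prey: 18+9-30=0; pred: 56+30-11=75
Step 4: prey: 0+0-0=0; pred: 75+0-15=60
Step 5: prey: 0+0-0=0; pred: 60+0-12=48
Step 6: prey: 0+0-0=0; pred: 48+0-9=39
Step 7: prey: 0+0-0=0; pred: 39+0-7=32
Step 8: prey: 0+0-0=0; pred: 32+0-6=26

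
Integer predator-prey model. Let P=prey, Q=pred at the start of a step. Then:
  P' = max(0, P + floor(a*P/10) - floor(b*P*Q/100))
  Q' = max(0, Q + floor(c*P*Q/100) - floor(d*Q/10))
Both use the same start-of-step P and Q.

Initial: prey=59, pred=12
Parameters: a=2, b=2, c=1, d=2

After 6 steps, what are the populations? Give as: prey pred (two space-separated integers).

Step 1: prey: 59+11-14=56; pred: 12+7-2=17
Step 2: prey: 56+11-19=48; pred: 17+9-3=23
Step 3: prey: 48+9-22=35; pred: 23+11-4=30
Step 4: prey: 35+7-21=21; pred: 30+10-6=34
Step 5: prey: 21+4-14=11; pred: 34+7-6=35
Step 6: prey: 11+2-7=6; pred: 35+3-7=31

Answer: 6 31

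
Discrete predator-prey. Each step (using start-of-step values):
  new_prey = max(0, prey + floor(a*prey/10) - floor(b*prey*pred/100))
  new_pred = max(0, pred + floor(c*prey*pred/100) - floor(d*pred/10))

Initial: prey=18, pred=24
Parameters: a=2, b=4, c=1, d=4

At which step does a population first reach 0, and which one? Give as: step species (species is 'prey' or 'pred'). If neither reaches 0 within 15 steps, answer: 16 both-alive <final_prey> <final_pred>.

Answer: 16 both-alive 1 2

Derivation:
Step 1: prey: 18+3-17=4; pred: 24+4-9=19
Step 2: prey: 4+0-3=1; pred: 19+0-7=12
Step 3: prey: 1+0-0=1; pred: 12+0-4=8
Step 4: prey: 1+0-0=1; pred: 8+0-3=5
Step 5: prey: 1+0-0=1; pred: 5+0-2=3
Step 6: prey: 1+0-0=1; pred: 3+0-1=2
Step 7: prey: 1+0-0=1; pred: 2+0-0=2
Steps 8-15: state stable at prey=1, pred=2 (no change)
No extinction within 15 steps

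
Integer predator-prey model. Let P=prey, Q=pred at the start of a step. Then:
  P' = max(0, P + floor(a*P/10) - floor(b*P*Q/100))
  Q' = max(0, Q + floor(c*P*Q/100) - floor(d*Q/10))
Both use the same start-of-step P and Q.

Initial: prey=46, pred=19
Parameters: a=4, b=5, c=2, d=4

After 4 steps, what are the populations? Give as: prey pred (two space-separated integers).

Step 1: prey: 46+18-43=21; pred: 19+17-7=29
Step 2: prey: 21+8-30=0; pred: 29+12-11=30
Step 3: prey: 0+0-0=0; pred: 30+0-12=18
Step 4: prey: 0+0-0=0; pred: 18+0-7=11

Answer: 0 11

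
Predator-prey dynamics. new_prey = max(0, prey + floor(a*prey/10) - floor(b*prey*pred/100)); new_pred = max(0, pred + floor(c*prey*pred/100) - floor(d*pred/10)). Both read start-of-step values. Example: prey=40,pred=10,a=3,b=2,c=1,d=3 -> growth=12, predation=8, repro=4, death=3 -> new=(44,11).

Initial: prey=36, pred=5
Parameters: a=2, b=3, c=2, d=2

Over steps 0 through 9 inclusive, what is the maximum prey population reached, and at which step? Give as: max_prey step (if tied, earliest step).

Step 1: prey: 36+7-5=38; pred: 5+3-1=7
Step 2: prey: 38+7-7=38; pred: 7+5-1=11
Step 3: prey: 38+7-12=33; pred: 11+8-2=17
Step 4: prey: 33+6-16=23; pred: 17+11-3=25
Step 5: prey: 23+4-17=10; pred: 25+11-5=31
Step 6: prey: 10+2-9=3; pred: 31+6-6=31
Step 7: prey: 3+0-2=1; pred: 31+1-6=26
Step 8: prey: 1+0-0=1; pred: 26+0-5=21
Step 9: prey: 1+0-0=1; pred: 21+0-4=17
Max prey = 38 at step 1

Answer: 38 1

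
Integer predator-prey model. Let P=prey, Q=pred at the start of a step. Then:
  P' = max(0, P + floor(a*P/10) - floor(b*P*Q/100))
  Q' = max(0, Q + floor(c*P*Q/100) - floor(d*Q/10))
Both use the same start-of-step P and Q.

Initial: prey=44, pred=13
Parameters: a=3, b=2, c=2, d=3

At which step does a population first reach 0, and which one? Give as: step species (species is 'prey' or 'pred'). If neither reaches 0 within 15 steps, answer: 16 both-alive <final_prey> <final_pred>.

Answer: 6 prey

Derivation:
Step 1: prey: 44+13-11=46; pred: 13+11-3=21
Step 2: prey: 46+13-19=40; pred: 21+19-6=34
Step 3: prey: 40+12-27=25; pred: 34+27-10=51
Step 4: prey: 25+7-25=7; pred: 51+25-15=61
Step 5: prey: 7+2-8=1; pred: 61+8-18=51
Step 6: prey: 1+0-1=0; pred: 51+1-15=37
First extinction: prey at step 6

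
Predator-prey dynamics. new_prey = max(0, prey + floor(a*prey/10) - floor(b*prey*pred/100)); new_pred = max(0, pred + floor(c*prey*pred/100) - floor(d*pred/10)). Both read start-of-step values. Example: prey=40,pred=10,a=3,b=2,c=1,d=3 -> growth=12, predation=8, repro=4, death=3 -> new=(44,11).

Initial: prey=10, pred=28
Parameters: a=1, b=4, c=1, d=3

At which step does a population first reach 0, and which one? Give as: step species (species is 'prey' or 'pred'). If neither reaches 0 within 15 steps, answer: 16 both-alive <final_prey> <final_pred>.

Step 1: prey: 10+1-11=0; pred: 28+2-8=22
First extinction: prey at step 1

Answer: 1 prey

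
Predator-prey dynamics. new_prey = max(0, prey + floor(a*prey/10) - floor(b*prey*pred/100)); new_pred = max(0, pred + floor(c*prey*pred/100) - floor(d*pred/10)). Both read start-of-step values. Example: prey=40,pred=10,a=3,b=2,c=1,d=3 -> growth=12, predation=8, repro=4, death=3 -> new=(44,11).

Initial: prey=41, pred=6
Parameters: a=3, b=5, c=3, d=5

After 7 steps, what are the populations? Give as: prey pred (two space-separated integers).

Step 1: prey: 41+12-12=41; pred: 6+7-3=10
Step 2: prey: 41+12-20=33; pred: 10+12-5=17
Step 3: prey: 33+9-28=14; pred: 17+16-8=25
Step 4: prey: 14+4-17=1; pred: 25+10-12=23
Step 5: prey: 1+0-1=0; pred: 23+0-11=12
Step 6: prey: 0+0-0=0; pred: 12+0-6=6
Step 7: prey: 0+0-0=0; pred: 6+0-3=3

Answer: 0 3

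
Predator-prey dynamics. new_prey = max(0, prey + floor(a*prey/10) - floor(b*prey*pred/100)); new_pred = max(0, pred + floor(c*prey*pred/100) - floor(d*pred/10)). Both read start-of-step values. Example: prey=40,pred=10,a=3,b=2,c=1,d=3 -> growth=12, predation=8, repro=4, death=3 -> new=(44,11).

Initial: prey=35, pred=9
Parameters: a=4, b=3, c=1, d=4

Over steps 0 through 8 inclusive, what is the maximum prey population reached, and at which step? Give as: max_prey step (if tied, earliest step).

Step 1: prey: 35+14-9=40; pred: 9+3-3=9
Step 2: prey: 40+16-10=46; pred: 9+3-3=9
Step 3: prey: 46+18-12=52; pred: 9+4-3=10
Step 4: prey: 52+20-15=57; pred: 10+5-4=11
Step 5: prey: 57+22-18=61; pred: 11+6-4=13
Step 6: prey: 61+24-23=62; pred: 13+7-5=15
Step 7: prey: 62+24-27=59; pred: 15+9-6=18
Step 8: prey: 59+23-31=51; pred: 18+10-7=21
Max prey = 62 at step 6

Answer: 62 6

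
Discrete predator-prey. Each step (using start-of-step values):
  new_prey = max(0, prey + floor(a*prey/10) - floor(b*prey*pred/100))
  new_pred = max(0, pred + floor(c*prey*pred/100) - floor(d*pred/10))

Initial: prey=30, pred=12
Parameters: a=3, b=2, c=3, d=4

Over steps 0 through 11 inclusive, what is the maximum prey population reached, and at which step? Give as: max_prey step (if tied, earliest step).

Answer: 32 1

Derivation:
Step 1: prey: 30+9-7=32; pred: 12+10-4=18
Step 2: prey: 32+9-11=30; pred: 18+17-7=28
Step 3: prey: 30+9-16=23; pred: 28+25-11=42
Step 4: prey: 23+6-19=10; pred: 42+28-16=54
Step 5: prey: 10+3-10=3; pred: 54+16-21=49
Step 6: prey: 3+0-2=1; pred: 49+4-19=34
Step 7: prey: 1+0-0=1; pred: 34+1-13=22
Step 8: prey: 1+0-0=1; pred: 22+0-8=14
Step 9: prey: 1+0-0=1; pred: 14+0-5=9
Step 10: prey: 1+0-0=1; pred: 9+0-3=6
Step 11: prey: 1+0-0=1; pred: 6+0-2=4
Max prey = 32 at step 1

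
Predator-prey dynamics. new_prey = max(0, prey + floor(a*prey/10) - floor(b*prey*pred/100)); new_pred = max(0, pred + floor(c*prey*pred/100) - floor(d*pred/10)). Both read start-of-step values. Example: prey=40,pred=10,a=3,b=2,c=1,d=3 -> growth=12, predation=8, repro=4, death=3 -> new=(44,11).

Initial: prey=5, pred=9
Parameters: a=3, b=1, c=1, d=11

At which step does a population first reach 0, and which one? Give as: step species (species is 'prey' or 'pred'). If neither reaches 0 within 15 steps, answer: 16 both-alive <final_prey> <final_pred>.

Answer: 1 pred

Derivation:
Step 1: prey: 5+1-0=6; pred: 9+0-9=0
First extinction: pred at step 1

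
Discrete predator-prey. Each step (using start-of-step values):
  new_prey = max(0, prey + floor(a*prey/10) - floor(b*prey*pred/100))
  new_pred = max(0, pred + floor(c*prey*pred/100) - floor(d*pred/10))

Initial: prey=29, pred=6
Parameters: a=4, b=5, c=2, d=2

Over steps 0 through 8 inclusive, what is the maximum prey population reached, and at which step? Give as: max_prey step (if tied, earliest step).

Step 1: prey: 29+11-8=32; pred: 6+3-1=8
Step 2: prey: 32+12-12=32; pred: 8+5-1=12
Step 3: prey: 32+12-19=25; pred: 12+7-2=17
Step 4: prey: 25+10-21=14; pred: 17+8-3=22
Step 5: prey: 14+5-15=4; pred: 22+6-4=24
Step 6: prey: 4+1-4=1; pred: 24+1-4=21
Step 7: prey: 1+0-1=0; pred: 21+0-4=17
Step 8: prey: 0+0-0=0; pred: 17+0-3=14
Max prey = 32 at step 1

Answer: 32 1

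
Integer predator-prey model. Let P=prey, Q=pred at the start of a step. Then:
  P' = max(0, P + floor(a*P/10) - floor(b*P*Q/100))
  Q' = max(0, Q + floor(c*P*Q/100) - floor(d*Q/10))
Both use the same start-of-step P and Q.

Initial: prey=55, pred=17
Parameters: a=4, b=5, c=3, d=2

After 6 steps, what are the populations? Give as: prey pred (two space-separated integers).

Step 1: prey: 55+22-46=31; pred: 17+28-3=42
Step 2: prey: 31+12-65=0; pred: 42+39-8=73
Step 3: prey: 0+0-0=0; pred: 73+0-14=59
Step 4: prey: 0+0-0=0; pred: 59+0-11=48
Step 5: prey: 0+0-0=0; pred: 48+0-9=39
Step 6: prey: 0+0-0=0; pred: 39+0-7=32

Answer: 0 32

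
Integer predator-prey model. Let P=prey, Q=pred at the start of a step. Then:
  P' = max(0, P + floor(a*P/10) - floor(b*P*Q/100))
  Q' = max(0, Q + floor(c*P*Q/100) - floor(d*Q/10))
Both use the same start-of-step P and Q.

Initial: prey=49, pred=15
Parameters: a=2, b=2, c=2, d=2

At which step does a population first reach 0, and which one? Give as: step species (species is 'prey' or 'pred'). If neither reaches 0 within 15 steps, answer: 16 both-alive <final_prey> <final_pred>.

Step 1: prey: 49+9-14=44; pred: 15+14-3=26
Step 2: prey: 44+8-22=30; pred: 26+22-5=43
Step 3: prey: 30+6-25=11; pred: 43+25-8=60
Step 4: prey: 11+2-13=0; pred: 60+13-12=61
First extinction: prey at step 4

Answer: 4 prey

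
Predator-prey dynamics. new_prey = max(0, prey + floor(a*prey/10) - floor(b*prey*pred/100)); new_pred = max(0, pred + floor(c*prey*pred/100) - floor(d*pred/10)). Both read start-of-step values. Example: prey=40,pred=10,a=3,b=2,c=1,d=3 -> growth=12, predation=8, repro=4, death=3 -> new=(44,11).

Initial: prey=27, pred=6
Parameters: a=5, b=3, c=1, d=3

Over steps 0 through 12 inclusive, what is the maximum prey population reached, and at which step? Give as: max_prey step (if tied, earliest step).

Answer: 103 6

Derivation:
Step 1: prey: 27+13-4=36; pred: 6+1-1=6
Step 2: prey: 36+18-6=48; pred: 6+2-1=7
Step 3: prey: 48+24-10=62; pred: 7+3-2=8
Step 4: prey: 62+31-14=79; pred: 8+4-2=10
Step 5: prey: 79+39-23=95; pred: 10+7-3=14
Step 6: prey: 95+47-39=103; pred: 14+13-4=23
Step 7: prey: 103+51-71=83; pred: 23+23-6=40
Step 8: prey: 83+41-99=25; pred: 40+33-12=61
Step 9: prey: 25+12-45=0; pred: 61+15-18=58
Step 10: prey: 0+0-0=0; pred: 58+0-17=41
Step 11: prey: 0+0-0=0; pred: 41+0-12=29
Step 12: prey: 0+0-0=0; pred: 29+0-8=21
Max prey = 103 at step 6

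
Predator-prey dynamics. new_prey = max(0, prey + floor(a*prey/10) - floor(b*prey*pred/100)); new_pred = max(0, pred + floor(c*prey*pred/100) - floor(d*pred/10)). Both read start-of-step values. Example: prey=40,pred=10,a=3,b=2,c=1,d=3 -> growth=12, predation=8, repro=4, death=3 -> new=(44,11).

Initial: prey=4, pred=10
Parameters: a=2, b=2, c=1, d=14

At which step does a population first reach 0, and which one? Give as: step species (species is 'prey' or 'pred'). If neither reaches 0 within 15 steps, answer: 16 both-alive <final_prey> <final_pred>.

Step 1: prey: 4+0-0=4; pred: 10+0-14=0
First extinction: pred at step 1

Answer: 1 pred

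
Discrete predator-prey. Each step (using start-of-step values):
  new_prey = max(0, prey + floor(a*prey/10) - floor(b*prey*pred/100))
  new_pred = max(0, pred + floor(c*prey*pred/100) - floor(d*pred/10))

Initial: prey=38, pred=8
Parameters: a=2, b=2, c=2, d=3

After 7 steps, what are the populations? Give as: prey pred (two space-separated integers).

Answer: 3 29

Derivation:
Step 1: prey: 38+7-6=39; pred: 8+6-2=12
Step 2: prey: 39+7-9=37; pred: 12+9-3=18
Step 3: prey: 37+7-13=31; pred: 18+13-5=26
Step 4: prey: 31+6-16=21; pred: 26+16-7=35
Step 5: prey: 21+4-14=11; pred: 35+14-10=39
Step 6: prey: 11+2-8=5; pred: 39+8-11=36
Step 7: prey: 5+1-3=3; pred: 36+3-10=29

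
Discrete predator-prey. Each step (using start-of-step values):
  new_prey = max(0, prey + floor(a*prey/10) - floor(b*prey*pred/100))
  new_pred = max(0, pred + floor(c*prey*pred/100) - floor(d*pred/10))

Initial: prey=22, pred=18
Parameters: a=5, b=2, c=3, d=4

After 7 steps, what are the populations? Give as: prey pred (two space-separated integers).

Answer: 1 28

Derivation:
Step 1: prey: 22+11-7=26; pred: 18+11-7=22
Step 2: prey: 26+13-11=28; pred: 22+17-8=31
Step 3: prey: 28+14-17=25; pred: 31+26-12=45
Step 4: prey: 25+12-22=15; pred: 45+33-18=60
Step 5: prey: 15+7-18=4; pred: 60+27-24=63
Step 6: prey: 4+2-5=1; pred: 63+7-25=45
Step 7: prey: 1+0-0=1; pred: 45+1-18=28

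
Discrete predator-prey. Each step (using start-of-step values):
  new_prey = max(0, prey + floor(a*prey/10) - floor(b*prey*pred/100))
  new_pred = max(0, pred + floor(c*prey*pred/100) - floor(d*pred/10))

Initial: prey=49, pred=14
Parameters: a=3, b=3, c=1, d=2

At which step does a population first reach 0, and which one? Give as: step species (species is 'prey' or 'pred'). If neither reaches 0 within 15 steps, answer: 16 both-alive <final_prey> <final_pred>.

Answer: 16 both-alive 2 4

Derivation:
Step 1: prey: 49+14-20=43; pred: 14+6-2=18
Step 2: prey: 43+12-23=32; pred: 18+7-3=22
Step 3: prey: 32+9-21=20; pred: 22+7-4=25
Step 4: prey: 20+6-15=11; pred: 25+5-5=25
Step 5: prey: 11+3-8=6; pred: 25+2-5=22
Step 6: prey: 6+1-3=4; pred: 22+1-4=19
Step 7: prey: 4+1-2=3; pred: 19+0-3=16
Step 8: prey: 3+0-1=2; pred: 16+0-3=13
Step 9: prey: 2+0-0=2; pred: 13+0-2=11
Step 10: prey: 2+0-0=2; pred: 11+0-2=9
Step 11: prey: 2+0-0=2; pred: 9+0-1=8
Step 12: prey: 2+0-0=2; pred: 8+0-1=7
Step 13: prey: 2+0-0=2; pred: 7+0-1=6
Step 14: prey: 2+0-0=2; pred: 6+0-1=5
Step 15: prey: 2+0-0=2; pred: 5+0-1=4
No extinction within 15 steps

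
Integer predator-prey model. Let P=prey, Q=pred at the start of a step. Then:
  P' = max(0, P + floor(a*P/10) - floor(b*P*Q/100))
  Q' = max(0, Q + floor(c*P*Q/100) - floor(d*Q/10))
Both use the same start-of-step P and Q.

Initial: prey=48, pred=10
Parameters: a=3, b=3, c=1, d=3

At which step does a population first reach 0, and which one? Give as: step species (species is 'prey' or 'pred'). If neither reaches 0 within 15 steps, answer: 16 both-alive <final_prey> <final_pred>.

Step 1: prey: 48+14-14=48; pred: 10+4-3=11
Step 2: prey: 48+14-15=47; pred: 11+5-3=13
Step 3: prey: 47+14-18=43; pred: 13+6-3=16
Step 4: prey: 43+12-20=35; pred: 16+6-4=18
Step 5: prey: 35+10-18=27; pred: 18+6-5=19
Step 6: prey: 27+8-15=20; pred: 19+5-5=19
Step 7: prey: 20+6-11=15; pred: 19+3-5=17
Step 8: prey: 15+4-7=12; pred: 17+2-5=14
Step 9: prey: 12+3-5=10; pred: 14+1-4=11
Step 10: prey: 10+3-3=10; pred: 11+1-3=9
Step 11: prey: 10+3-2=11; pred: 9+0-2=7
Step 12: prey: 11+3-2=12; pred: 7+0-2=5
Step 13: prey: 12+3-1=14; pred: 5+0-1=4
Step 14: prey: 14+4-1=17; pred: 4+0-1=3
Step 15: prey: 17+5-1=21; pred: 3+0-0=3
No extinction within 15 steps

Answer: 16 both-alive 21 3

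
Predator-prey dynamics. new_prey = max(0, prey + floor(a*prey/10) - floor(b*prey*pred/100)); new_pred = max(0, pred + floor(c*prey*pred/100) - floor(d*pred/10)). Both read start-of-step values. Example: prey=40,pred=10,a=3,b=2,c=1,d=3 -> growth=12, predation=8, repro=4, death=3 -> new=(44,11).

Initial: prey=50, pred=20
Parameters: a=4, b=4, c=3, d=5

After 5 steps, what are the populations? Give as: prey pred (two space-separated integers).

Step 1: prey: 50+20-40=30; pred: 20+30-10=40
Step 2: prey: 30+12-48=0; pred: 40+36-20=56
Step 3: prey: 0+0-0=0; pred: 56+0-28=28
Step 4: prey: 0+0-0=0; pred: 28+0-14=14
Step 5: prey: 0+0-0=0; pred: 14+0-7=7

Answer: 0 7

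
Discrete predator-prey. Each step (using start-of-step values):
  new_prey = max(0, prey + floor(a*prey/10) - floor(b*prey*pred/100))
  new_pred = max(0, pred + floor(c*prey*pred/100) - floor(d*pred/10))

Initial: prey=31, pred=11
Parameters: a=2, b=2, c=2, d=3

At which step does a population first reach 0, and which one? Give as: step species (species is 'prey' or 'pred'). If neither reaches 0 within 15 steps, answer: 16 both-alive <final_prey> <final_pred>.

Step 1: prey: 31+6-6=31; pred: 11+6-3=14
Step 2: prey: 31+6-8=29; pred: 14+8-4=18
Step 3: prey: 29+5-10=24; pred: 18+10-5=23
Step 4: prey: 24+4-11=17; pred: 23+11-6=28
Step 5: prey: 17+3-9=11; pred: 28+9-8=29
Step 6: prey: 11+2-6=7; pred: 29+6-8=27
Step 7: prey: 7+1-3=5; pred: 27+3-8=22
Step 8: prey: 5+1-2=4; pred: 22+2-6=18
Step 9: prey: 4+0-1=3; pred: 18+1-5=14
Step 10: prey: 3+0-0=3; pred: 14+0-4=10
Step 11: prey: 3+0-0=3; pred: 10+0-3=7
Step 12: prey: 3+0-0=3; pred: 7+0-2=5
Step 13: prey: 3+0-0=3; pred: 5+0-1=4
Step 14: prey: 3+0-0=3; pred: 4+0-1=3
Step 15: prey: 3+0-0=3; pred: 3+0-0=3
No extinction within 15 steps

Answer: 16 both-alive 3 3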